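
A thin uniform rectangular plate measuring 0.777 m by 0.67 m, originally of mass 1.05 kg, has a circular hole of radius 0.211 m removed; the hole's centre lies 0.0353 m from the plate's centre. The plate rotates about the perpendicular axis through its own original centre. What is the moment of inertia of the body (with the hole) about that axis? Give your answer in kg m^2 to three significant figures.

0.0855

Unpierced body about its centre: I₀ = (1/12)M(a²+b²) = (1/12)(1.05)[(0.777)² + (0.67)²] = 0.092105 kg m^2.
The removed disk has mass m = M·πr²/(ab) = (1.05)·π(0.211)²/(0.777·0.67) = 0.2821 kg (same uniform areal density).
Its moment of inertia about the rotation axis (parallel-axis theorem): I_hole = (1/2)mr² + md² = (1/2)(0.2821)(0.211)² + (0.2821)(0.0353)² = 0.0066313 kg m^2.
Treating the hole as negative mass, I = I₀ − I_hole = 0.092105 − 0.0066313 = 0.085474 kg m^2.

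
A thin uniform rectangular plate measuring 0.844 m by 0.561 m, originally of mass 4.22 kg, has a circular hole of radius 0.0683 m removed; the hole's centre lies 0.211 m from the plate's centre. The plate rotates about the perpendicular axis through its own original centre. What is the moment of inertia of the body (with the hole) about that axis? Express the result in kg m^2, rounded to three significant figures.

0.355

Unpierced body about its centre: I₀ = (1/12)M(a²+b²) = (1/12)(4.22)[(0.844)² + (0.561)²] = 0.36118 kg m^2.
The removed disk has mass m = M·πr²/(ab) = (4.22)·π(0.0683)²/(0.844·0.561) = 0.13062 kg (same uniform areal density).
Its moment of inertia about the rotation axis (parallel-axis theorem): I_hole = (1/2)mr² + md² = (1/2)(0.13062)(0.0683)² + (0.13062)(0.211)² = 0.0061198 kg m^2.
Treating the hole as negative mass, I = I₀ − I_hole = 0.36118 − 0.0061198 = 0.35506 kg m^2.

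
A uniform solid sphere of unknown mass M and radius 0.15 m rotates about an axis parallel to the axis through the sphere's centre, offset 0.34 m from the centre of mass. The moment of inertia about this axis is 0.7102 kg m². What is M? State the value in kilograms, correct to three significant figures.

5.70

I = I_cm + Md² = (2/5)MR² + Md² = M·[0.4·(0.15)² + (0.34)²] = M·0.1246.
So M = 0.7102 / 0.1246 = 5.6998 kg.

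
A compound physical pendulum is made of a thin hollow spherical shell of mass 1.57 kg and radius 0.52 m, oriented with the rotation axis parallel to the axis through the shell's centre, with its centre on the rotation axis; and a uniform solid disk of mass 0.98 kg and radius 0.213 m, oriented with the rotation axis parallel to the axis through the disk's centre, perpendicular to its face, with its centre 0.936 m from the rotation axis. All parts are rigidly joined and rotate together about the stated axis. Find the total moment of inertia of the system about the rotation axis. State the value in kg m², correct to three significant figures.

1.16

Spherical shell: I_cm = (2/3)MR² = (2/3)(1.57)(0.52)² = 0.28302 kg m²; axis through the centre, so I = 0.28302 kg m².
Solid disk: I_cm = (1/2)MR² = (1/2)(0.98)(0.213)² = 0.022231 kg m²; centre at d = 0.936 m, so the parallel axis theorem gives I = 0.022231 + (0.98)(0.936)² = 0.8808 kg m².
Total I = 0.28302 + 0.8808 = 1.1638 kg m².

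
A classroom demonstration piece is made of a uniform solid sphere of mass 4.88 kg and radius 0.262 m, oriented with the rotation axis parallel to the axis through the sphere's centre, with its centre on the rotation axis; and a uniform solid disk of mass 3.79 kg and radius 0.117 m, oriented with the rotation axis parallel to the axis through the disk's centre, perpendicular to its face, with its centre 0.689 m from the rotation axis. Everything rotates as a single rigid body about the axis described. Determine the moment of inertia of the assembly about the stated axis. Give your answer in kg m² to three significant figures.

1.96

Solid sphere: I_cm = (2/5)MR² = (2/5)(4.88)(0.262)² = 0.13399 kg m²; axis through the centre, so I = 0.13399 kg m².
Solid disk: I_cm = (1/2)MR² = (1/2)(3.79)(0.117)² = 0.025941 kg m²; centre at d = 0.689 m, so I = I_cm + Md² gives I = 0.025941 + (3.79)(0.689)² = 1.8251 kg m².
Total I = 0.13399 + 1.8251 = 1.9591 kg m².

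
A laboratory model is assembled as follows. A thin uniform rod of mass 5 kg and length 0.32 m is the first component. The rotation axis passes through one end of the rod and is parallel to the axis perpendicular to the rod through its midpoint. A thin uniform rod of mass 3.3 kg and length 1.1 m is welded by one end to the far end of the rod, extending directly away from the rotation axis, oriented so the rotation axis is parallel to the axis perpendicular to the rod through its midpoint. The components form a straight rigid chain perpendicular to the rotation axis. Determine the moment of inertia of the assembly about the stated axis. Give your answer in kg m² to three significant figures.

3.00

Thin rod: I_cm = (1/12)ML² = (1/12)(5)(0.32)² = 0.042667 kg m²; centre at d = 0.16 m, so the parallel axis theorem gives I = 0.042667 + (5)(0.16)² = 0.17067 kg m².
Thin rod: I_cm = (1/12)ML² = (1/12)(3.3)(1.1)² = 0.33275 kg m²; centre at d = 0.16 + 0.16 + 0.55 = 0.87 m, so the parallel axis theorem gives I = 0.33275 + (3.3)(0.87)² = 2.8305 kg m².
Total I = 0.17067 + 2.8305 = 3.0012 kg m².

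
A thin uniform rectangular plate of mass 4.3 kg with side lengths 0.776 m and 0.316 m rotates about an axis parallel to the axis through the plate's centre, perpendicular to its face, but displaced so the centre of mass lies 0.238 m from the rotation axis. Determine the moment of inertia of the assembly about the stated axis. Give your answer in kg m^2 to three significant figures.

I_cm = (1/12)M(a²+b²) = (1/12)(4.3)[(0.776)² + (0.316)²] = 0.25156 kg m^2; centre at d = 0.238 m, so I = I_cm + Md² gives I = 0.25156 + (4.3)(0.238)² = 0.49513 kg m^2.

0.495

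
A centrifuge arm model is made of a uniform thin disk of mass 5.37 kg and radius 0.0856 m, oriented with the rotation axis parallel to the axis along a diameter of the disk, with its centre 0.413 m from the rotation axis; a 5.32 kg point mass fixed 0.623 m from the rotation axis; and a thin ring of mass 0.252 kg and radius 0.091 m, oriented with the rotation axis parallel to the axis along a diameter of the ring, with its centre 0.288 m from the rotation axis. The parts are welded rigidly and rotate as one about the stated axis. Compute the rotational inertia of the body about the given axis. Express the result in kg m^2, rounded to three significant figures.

Thin disk: I_cm = (1/4)MR² = (1/4)(5.37)(0.0856)² = 0.009837 kg m^2; centre at d = 0.413 m, so the parallel axis theorem gives I = 0.009837 + (5.37)(0.413)² = 0.92579 kg m^2.
Point mass: I_cm = 0; centre at d = 0.623 m, so the parallel axis theorem gives I = 0 + (5.32)(0.623)² = 2.0648 kg m^2.
Thin ring: I_cm = (1/2)MR² = (1/2)(0.252)(0.091)² = 0.0010434 kg m^2; centre at d = 0.288 m, so the parallel axis theorem gives I = 0.0010434 + (0.252)(0.288)² = 0.021945 kg m^2.
Total I = 0.92579 + 2.0648 + 0.021945 = 3.0126 kg m^2.

3.01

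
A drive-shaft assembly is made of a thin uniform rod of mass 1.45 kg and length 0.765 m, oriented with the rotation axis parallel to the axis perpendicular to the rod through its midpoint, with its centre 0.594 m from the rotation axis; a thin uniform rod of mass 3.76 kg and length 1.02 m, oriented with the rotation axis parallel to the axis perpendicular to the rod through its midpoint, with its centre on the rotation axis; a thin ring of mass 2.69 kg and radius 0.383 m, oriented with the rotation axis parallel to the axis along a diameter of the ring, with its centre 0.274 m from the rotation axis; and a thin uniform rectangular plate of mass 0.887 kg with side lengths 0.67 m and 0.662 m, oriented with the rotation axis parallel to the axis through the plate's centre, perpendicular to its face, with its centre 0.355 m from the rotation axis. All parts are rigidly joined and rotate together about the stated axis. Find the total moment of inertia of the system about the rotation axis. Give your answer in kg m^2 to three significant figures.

1.48

Thin rod: I_cm = (1/12)ML² = (1/12)(1.45)(0.765)² = 0.070715 kg m^2; centre at d = 0.594 m, so the parallel axis theorem gives I = 0.070715 + (1.45)(0.594)² = 0.58233 kg m^2.
Thin rod: I_cm = (1/12)ML² = (1/12)(3.76)(1.02)² = 0.32599 kg m^2; axis through the centre, so I = 0.32599 kg m^2.
Thin ring: I_cm = (1/2)MR² = (1/2)(2.69)(0.383)² = 0.1973 kg m^2; centre at d = 0.274 m, so the parallel axis theorem gives I = 0.1973 + (2.69)(0.274)² = 0.39925 kg m^2.
Rectangular plate: I_cm = (1/12)M(a²+b²) = (1/12)(0.887)[(0.67)² + (0.662)²] = 0.065575 kg m^2; centre at d = 0.355 m, so the parallel axis theorem gives I = 0.065575 + (0.887)(0.355)² = 0.17736 kg m^2.
Total I = 0.58233 + 0.32599 + 0.39925 + 0.17736 = 1.4849 kg m^2.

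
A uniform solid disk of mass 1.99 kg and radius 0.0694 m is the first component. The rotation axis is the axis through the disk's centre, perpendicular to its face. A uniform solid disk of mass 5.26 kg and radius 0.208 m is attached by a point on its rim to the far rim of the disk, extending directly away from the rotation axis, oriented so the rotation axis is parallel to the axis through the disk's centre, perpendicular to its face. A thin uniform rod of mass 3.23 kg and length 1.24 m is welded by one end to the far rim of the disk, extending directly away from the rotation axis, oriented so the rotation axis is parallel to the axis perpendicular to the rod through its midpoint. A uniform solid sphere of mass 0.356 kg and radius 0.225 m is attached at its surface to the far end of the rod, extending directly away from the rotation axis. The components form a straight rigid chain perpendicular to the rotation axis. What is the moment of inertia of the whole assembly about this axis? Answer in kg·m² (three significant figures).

Solid disk: I_cm = (1/2)MR² = (1/2)(1.99)(0.0694)² = 0.0047923 kg·m²; axis through the centre, so I = 0.0047923 kg·m².
Solid disk: I_cm = (1/2)MR² = (1/2)(5.26)(0.208)² = 0.11378 kg·m²; centre at d = 0.0694 + 0.208 = 0.2774 m, so I = I_cm + Md² gives I = 0.11378 + (5.26)(0.2774)² = 0.51855 kg·m².
Thin rod: I_cm = (1/12)ML² = (1/12)(3.23)(1.24)² = 0.41387 kg·m²; centre at d = 0.0694 + 0.208 + 0.208 + 0.62 = 1.1054 m, so I = I_cm + Md² gives I = 0.41387 + (3.23)(1.1054)² = 4.3606 kg·m².
Solid sphere: I_cm = (2/5)MR² = (2/5)(0.356)(0.225)² = 0.007209 kg·m²; centre at d = 0.0694 + 0.208 + 0.208 + 0.62 + 0.62 + 0.225 = 1.9504 m, so I = I_cm + Md² gives I = 0.007209 + (0.356)(1.9504)² = 1.3615 kg·m².
Total I = 0.0047923 + 0.51855 + 4.3606 + 1.3615 = 6.2454 kg·m².

6.25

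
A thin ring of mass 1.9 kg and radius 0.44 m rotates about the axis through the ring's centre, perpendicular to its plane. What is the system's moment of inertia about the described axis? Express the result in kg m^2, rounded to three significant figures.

0.368

I_cm = MR² = (1.9)(0.44)² = 0.36784 kg m^2; axis through the centre, so I = 0.36784 kg m^2.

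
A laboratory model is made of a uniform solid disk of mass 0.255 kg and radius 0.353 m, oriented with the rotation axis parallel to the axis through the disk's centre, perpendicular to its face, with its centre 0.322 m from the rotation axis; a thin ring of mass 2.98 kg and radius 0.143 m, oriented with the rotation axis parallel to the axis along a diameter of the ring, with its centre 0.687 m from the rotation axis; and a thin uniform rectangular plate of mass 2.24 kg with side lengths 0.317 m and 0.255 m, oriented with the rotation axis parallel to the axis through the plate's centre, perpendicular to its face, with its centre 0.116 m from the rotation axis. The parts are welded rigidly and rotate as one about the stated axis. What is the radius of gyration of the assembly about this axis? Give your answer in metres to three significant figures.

Solid disk: I_cm = (1/2)MR² = (1/2)(0.255)(0.353)² = 0.015888 kg m²; centre at d = 0.322 m, so the parallel axis theorem gives I = 0.015888 + (0.255)(0.322)² = 0.042327 kg m².
Thin ring: I_cm = (1/2)MR² = (1/2)(2.98)(0.143)² = 0.030469 kg m²; centre at d = 0.687 m, so the parallel axis theorem gives I = 0.030469 + (2.98)(0.687)² = 1.4369 kg m².
Rectangular plate: I_cm = (1/12)M(a²+b²) = (1/12)(2.24)[(0.317)² + (0.255)²] = 0.030896 kg m²; centre at d = 0.116 m, so the parallel axis theorem gives I = 0.030896 + (2.24)(0.116)² = 0.061037 kg m².
Total I = 1.5403 kg m²; total mass M = 5.475 kg.
k = √(I/M) = √(1.5403/5.475) = 0.53041 m.

0.530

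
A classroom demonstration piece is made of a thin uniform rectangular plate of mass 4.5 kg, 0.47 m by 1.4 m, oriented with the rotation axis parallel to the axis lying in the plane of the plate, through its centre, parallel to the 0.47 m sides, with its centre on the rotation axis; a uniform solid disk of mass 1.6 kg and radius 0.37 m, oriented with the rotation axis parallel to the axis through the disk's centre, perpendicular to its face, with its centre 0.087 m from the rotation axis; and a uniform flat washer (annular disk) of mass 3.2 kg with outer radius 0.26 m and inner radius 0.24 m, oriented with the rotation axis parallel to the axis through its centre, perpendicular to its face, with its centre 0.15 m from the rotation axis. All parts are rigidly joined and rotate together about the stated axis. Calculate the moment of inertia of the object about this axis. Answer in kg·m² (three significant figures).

Rectangular plate: I_cm = (1/12)Mb² = (1/12)(4.5)(1.4)² = 0.735 kg·m²; axis through the centre, so I = 0.735 kg·m².
Solid disk: I_cm = (1/2)MR² = (1/2)(1.6)(0.37)² = 0.10952 kg·m²; centre at d = 0.087 m, so I = I_cm + Md² gives I = 0.10952 + (1.6)(0.087)² = 0.12163 kg·m².
Annular disk: I_cm = (1/2)M(R²+r²) = (1/2)(3.2)[(0.26)² + (0.24)²] = 0.20032 kg·m²; centre at d = 0.15 m, so I = I_cm + Md² gives I = 0.20032 + (3.2)(0.15)² = 0.27232 kg·m².
Total I = 0.735 + 0.12163 + 0.27232 = 1.129 kg·m².

1.13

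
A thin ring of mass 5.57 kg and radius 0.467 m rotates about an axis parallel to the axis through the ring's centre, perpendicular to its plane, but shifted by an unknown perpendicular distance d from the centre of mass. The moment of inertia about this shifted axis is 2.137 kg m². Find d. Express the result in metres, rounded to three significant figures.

0.407

About the centre-of-mass axis, I_cm = MR² = (5.57)(0.467)² = 1.2148 kg m².
Parallel axis theorem: I = I_cm + Md², so Md² = 2.137 − 1.2148 = 0.92224 kg m².
d = √(0.92224 / 5.57) = 0.40691 m.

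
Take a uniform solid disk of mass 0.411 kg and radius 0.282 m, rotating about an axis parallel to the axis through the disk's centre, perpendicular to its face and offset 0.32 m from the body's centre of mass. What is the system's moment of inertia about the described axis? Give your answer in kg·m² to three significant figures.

0.0584

I_cm = (1/2)MR² = (1/2)(0.411)(0.282)² = 0.016342 kg·m²; centre at d = 0.32 m, so I = I_cm + Md² gives I = 0.016342 + (0.411)(0.32)² = 0.058429 kg·m².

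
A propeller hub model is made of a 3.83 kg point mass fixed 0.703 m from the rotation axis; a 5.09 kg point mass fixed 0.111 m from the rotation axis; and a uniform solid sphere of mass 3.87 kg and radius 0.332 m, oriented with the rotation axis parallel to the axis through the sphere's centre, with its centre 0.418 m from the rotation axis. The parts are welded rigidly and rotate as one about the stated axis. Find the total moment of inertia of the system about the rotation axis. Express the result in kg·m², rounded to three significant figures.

2.80

Point mass: I_cm = 0; centre at d = 0.703 m, so the parallel axis theorem gives I = 0 + (3.83)(0.703)² = 1.8928 kg·m².
Point mass: I_cm = 0; centre at d = 0.111 m, so the parallel axis theorem gives I = 0 + (5.09)(0.111)² = 0.062714 kg·m².
Solid sphere: I_cm = (2/5)MR² = (2/5)(3.87)(0.332)² = 0.17063 kg·m²; centre at d = 0.418 m, so the parallel axis theorem gives I = 0.17063 + (3.87)(0.418)² = 0.84681 kg·m².
Total I = 1.8928 + 0.062714 + 0.84681 = 2.8023 kg·m².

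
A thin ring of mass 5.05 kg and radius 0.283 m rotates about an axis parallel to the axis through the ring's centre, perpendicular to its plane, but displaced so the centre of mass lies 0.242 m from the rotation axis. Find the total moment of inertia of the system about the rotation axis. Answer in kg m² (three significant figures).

0.700

I_cm = MR² = (5.05)(0.283)² = 0.40445 kg m²; centre at d = 0.242 m, so I = I_cm + Md² gives I = 0.40445 + (5.05)(0.242)² = 0.7002 kg m².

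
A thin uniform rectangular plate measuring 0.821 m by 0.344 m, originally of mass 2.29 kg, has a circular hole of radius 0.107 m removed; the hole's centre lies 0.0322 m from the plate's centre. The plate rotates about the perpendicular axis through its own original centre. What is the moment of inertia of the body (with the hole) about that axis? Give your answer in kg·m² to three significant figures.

0.149

Unpierced body about its centre: I₀ = (1/12)M(a²+b²) = (1/12)(2.29)[(0.821)² + (0.344)²] = 0.15121 kg·m².
The removed disk has mass m = M·πr²/(ab) = (2.29)·π(0.107)²/(0.821·0.344) = 0.29164 kg (same uniform areal density).
Its moment of inertia about the rotation axis (parallel-axis theorem): I_hole = (1/2)mr² + md² = (1/2)(0.29164)(0.107)² + (0.29164)(0.0322)² = 0.0019719 kg·m².
Treating the hole as negative mass, I = I₀ − I_hole = 0.15121 − 0.0019719 = 0.14924 kg·m².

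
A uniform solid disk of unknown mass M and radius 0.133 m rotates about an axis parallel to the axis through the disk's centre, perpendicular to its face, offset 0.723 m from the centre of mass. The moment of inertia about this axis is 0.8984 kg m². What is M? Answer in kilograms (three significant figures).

1.69

I = I_cm + Md² = (1/2)MR² + Md² = M·[0.5·(0.133)² + (0.723)²] = M·0.53157.
So M = 0.8984 / 0.53157 = 1.6901 kg.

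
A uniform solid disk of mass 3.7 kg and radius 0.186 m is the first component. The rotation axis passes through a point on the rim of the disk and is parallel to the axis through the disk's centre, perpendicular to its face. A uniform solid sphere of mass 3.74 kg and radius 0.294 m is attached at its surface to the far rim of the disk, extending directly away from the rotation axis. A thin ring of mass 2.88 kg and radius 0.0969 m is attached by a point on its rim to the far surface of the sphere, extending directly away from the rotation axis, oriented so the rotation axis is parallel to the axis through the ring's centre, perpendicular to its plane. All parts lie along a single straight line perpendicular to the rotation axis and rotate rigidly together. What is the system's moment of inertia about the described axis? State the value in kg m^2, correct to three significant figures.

5.22

Solid disk: I_cm = (1/2)MR² = (1/2)(3.7)(0.186)² = 0.064003 kg m^2; centre at d = 0.186 m, so I = I_cm + Md² gives I = 0.064003 + (3.7)(0.186)² = 0.19201 kg m^2.
Solid sphere: I_cm = (2/5)MR² = (2/5)(3.74)(0.294)² = 0.12931 kg m^2; centre at d = 0.186 + 0.186 + 0.294 = 0.666 m, so I = I_cm + Md² gives I = 0.12931 + (3.74)(0.666)² = 1.7882 kg m^2.
Thin ring: I_cm = MR² = (2.88)(0.0969)² = 0.027042 kg m^2; centre at d = 0.186 + 0.186 + 0.294 + 0.294 + 0.0969 = 1.0569 m, so I = I_cm + Md² gives I = 0.027042 + (2.88)(1.0569)² = 3.2441 kg m^2.
Total I = 0.19201 + 1.7882 + 3.2441 = 5.2243 kg m^2.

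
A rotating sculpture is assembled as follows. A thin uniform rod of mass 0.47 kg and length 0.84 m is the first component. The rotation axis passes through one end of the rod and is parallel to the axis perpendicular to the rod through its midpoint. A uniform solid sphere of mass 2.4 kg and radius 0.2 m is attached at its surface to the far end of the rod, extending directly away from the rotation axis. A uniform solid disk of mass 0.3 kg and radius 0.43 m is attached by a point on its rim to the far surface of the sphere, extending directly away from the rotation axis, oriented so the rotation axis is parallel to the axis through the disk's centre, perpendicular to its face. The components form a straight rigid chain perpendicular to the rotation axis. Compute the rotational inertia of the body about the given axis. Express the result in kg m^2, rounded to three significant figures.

3.61

Thin rod: I_cm = (1/12)ML² = (1/12)(0.47)(0.84)² = 0.027636 kg m^2; centre at d = 0.42 m, so the parallel axis theorem gives I = 0.027636 + (0.47)(0.42)² = 0.11054 kg m^2.
Solid sphere: I_cm = (2/5)MR² = (2/5)(2.4)(0.2)² = 0.0384 kg m^2; centre at d = 0.42 + 0.42 + 0.2 = 1.04 m, so the parallel axis theorem gives I = 0.0384 + (2.4)(1.04)² = 2.6342 kg m^2.
Solid disk: I_cm = (1/2)MR² = (1/2)(0.3)(0.43)² = 0.027735 kg m^2; centre at d = 0.42 + 0.42 + 0.2 + 0.2 + 0.43 = 1.67 m, so the parallel axis theorem gives I = 0.027735 + (0.3)(1.67)² = 0.8644 kg m^2.
Total I = 0.11054 + 2.6342 + 0.8644 = 3.6092 kg m^2.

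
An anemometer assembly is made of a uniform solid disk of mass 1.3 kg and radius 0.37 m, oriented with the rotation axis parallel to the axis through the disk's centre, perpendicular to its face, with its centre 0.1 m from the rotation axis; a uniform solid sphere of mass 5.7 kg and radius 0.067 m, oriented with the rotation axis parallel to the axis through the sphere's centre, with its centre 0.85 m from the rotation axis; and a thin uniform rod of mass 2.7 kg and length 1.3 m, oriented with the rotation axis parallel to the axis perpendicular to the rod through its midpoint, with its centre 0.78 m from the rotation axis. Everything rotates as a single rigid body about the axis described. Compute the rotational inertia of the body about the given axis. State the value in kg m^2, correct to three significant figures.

Solid disk: I_cm = (1/2)MR² = (1/2)(1.3)(0.37)² = 0.088985 kg m^2; centre at d = 0.1 m, so the parallel axis theorem gives I = 0.088985 + (1.3)(0.1)² = 0.10198 kg m^2.
Solid sphere: I_cm = (2/5)MR² = (2/5)(5.7)(0.067)² = 0.010235 kg m^2; centre at d = 0.85 m, so the parallel axis theorem gives I = 0.010235 + (5.7)(0.85)² = 4.1285 kg m^2.
Thin rod: I_cm = (1/12)ML² = (1/12)(2.7)(1.3)² = 0.38025 kg m^2; centre at d = 0.78 m, so the parallel axis theorem gives I = 0.38025 + (2.7)(0.78)² = 2.0229 kg m^2.
Total I = 0.10198 + 4.1285 + 2.0229 = 6.2534 kg m^2.

6.25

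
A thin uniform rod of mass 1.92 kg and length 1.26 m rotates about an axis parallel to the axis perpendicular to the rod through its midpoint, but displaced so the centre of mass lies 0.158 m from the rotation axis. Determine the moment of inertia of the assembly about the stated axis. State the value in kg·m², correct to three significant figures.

I_cm = (1/12)ML² = (1/12)(1.92)(1.26)² = 0.25402 kg·m²; centre at d = 0.158 m, so the parallel axis theorem gives I = 0.25402 + (1.92)(0.158)² = 0.30195 kg·m².

0.302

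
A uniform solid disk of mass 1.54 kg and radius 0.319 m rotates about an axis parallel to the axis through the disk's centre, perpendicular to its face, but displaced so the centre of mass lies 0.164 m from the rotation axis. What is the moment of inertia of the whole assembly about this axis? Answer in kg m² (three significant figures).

0.120

I_cm = (1/2)MR² = (1/2)(1.54)(0.319)² = 0.078356 kg m²; centre at d = 0.164 m, so the parallel axis theorem gives I = 0.078356 + (1.54)(0.164)² = 0.11978 kg m².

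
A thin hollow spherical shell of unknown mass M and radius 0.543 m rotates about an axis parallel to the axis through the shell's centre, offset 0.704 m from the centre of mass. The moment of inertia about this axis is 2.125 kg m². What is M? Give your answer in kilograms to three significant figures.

I = I_cm + Md² = (2/3)MR² + Md² = M·[0.666667·(0.543)² + (0.704)²] = M·0.69218.
So M = 2.125 / 0.69218 = 3.07 kg.

3.07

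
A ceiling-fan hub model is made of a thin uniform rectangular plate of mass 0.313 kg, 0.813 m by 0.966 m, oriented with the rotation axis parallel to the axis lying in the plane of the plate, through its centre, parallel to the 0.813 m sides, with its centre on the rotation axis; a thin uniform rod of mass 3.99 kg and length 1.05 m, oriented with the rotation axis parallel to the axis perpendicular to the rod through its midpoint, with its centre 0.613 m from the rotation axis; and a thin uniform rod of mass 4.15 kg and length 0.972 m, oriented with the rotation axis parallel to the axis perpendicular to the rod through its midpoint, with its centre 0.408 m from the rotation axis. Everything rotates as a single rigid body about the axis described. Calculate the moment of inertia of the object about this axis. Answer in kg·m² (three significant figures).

2.91

Rectangular plate: I_cm = (1/12)Mb² = (1/12)(0.313)(0.966)² = 0.02434 kg·m²; axis through the centre, so I = 0.02434 kg·m².
Thin rod: I_cm = (1/12)ML² = (1/12)(3.99)(1.05)² = 0.36658 kg·m²; centre at d = 0.613 m, so I = I_cm + Md² gives I = 0.36658 + (3.99)(0.613)² = 1.8659 kg·m².
Thin rod: I_cm = (1/12)ML² = (1/12)(4.15)(0.972)² = 0.32674 kg·m²; centre at d = 0.408 m, so I = I_cm + Md² gives I = 0.32674 + (4.15)(0.408)² = 1.0176 kg·m².
Total I = 0.02434 + 1.8659 + 1.0176 = 2.9078 kg·m².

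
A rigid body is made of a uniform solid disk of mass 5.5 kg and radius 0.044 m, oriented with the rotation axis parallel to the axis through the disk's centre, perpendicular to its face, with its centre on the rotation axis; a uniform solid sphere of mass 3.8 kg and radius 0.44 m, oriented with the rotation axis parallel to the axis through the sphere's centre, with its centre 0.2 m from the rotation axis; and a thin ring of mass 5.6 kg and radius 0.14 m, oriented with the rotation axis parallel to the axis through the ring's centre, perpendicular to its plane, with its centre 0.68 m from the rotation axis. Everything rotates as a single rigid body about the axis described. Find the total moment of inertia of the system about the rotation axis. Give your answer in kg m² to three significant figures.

Solid disk: I_cm = (1/2)MR² = (1/2)(5.5)(0.044)² = 0.005324 kg m²; axis through the centre, so I = 0.005324 kg m².
Solid sphere: I_cm = (2/5)MR² = (2/5)(3.8)(0.44)² = 0.29427 kg m²; centre at d = 0.2 m, so the parallel axis theorem gives I = 0.29427 + (3.8)(0.2)² = 0.44627 kg m².
Thin ring: I_cm = MR² = (5.6)(0.14)² = 0.10976 kg m²; centre at d = 0.68 m, so the parallel axis theorem gives I = 0.10976 + (5.6)(0.68)² = 2.6992 kg m².
Total I = 0.005324 + 0.44627 + 2.6992 = 3.1508 kg m².

3.15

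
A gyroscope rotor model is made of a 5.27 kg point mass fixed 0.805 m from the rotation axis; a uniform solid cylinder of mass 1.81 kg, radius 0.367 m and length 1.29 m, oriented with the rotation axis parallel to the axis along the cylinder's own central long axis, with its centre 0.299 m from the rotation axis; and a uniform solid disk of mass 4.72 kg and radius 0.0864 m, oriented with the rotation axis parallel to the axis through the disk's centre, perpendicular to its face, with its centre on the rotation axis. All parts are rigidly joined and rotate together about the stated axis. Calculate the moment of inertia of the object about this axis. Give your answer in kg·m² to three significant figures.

Point mass: I_cm = 0; centre at d = 0.805 m, so I = I_cm + Md² gives I = 0 + (5.27)(0.805)² = 3.4151 kg·m².
Solid cylinder: I_cm = (1/2)MR² = (1/2)(1.81)(0.367)² = 0.12189 kg·m²; centre at d = 0.299 m, so I = I_cm + Md² gives I = 0.12189 + (1.81)(0.299)² = 0.28371 kg·m².
Solid disk: I_cm = (1/2)MR² = (1/2)(4.72)(0.0864)² = 0.017617 kg·m²; axis through the centre, so I = 0.017617 kg·m².
Total I = 3.4151 + 0.28371 + 0.017617 = 3.7164 kg·m².

3.72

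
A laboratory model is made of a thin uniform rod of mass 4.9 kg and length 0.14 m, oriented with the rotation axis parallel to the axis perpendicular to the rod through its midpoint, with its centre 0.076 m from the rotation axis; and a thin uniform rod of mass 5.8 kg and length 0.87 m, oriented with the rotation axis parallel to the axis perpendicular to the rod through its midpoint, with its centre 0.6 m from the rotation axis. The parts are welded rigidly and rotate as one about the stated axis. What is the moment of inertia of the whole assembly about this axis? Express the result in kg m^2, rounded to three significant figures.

Thin rod: I_cm = (1/12)ML² = (1/12)(4.9)(0.14)² = 0.0080033 kg m^2; centre at d = 0.076 m, so I = I_cm + Md² gives I = 0.0080033 + (4.9)(0.076)² = 0.036306 kg m^2.
Thin rod: I_cm = (1/12)ML² = (1/12)(5.8)(0.87)² = 0.36583 kg m^2; centre at d = 0.6 m, so I = I_cm + Md² gives I = 0.36583 + (5.8)(0.6)² = 2.4538 kg m^2.
Total I = 0.036306 + 2.4538 = 2.4901 kg m^2.

2.49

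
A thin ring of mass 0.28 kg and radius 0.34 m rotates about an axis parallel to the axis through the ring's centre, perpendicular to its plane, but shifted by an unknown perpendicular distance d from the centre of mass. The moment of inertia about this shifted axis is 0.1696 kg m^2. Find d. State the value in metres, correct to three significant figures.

0.700

About the centre-of-mass axis, I_cm = MR² = (0.28)(0.34)² = 0.032368 kg m^2.
Parallel axis theorem: I = I_cm + Md², so Md² = 0.1696 − 0.032368 = 0.13723 kg m^2.
d = √(0.13723 / 0.28) = 0.70008 m.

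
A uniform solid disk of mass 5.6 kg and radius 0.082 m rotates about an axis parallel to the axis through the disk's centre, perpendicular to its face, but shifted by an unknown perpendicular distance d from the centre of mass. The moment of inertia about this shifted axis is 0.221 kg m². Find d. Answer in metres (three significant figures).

0.190

About the centre-of-mass axis, I_cm = (1/2)MR² = (1/2)(5.6)(0.082)² = 0.018827 kg m².
Parallel axis theorem: I = I_cm + Md², so Md² = 0.221 − 0.018827 = 0.20217 kg m².
d = √(0.20217 / 5.6) = 0.19001 m.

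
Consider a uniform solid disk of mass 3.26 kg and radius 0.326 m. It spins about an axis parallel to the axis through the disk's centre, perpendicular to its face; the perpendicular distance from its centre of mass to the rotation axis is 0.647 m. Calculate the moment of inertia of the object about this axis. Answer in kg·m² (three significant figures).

1.54

I_cm = (1/2)MR² = (1/2)(3.26)(0.326)² = 0.17323 kg·m²; centre at d = 0.647 m, so the parallel axis theorem gives I = 0.17323 + (3.26)(0.647)² = 1.5379 kg·m².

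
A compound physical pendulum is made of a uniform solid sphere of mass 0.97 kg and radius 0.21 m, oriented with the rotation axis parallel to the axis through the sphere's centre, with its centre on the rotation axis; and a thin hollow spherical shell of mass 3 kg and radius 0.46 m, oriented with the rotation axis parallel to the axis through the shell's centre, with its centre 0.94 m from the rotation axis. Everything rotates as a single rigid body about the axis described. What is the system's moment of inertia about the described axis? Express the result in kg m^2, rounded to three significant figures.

3.09

Solid sphere: I_cm = (2/5)MR² = (2/5)(0.97)(0.21)² = 0.017111 kg m^2; axis through the centre, so I = 0.017111 kg m^2.
Spherical shell: I_cm = (2/3)MR² = (2/3)(3)(0.46)² = 0.4232 kg m^2; centre at d = 0.94 m, so I = I_cm + Md² gives I = 0.4232 + (3)(0.94)² = 3.074 kg m^2.
Total I = 0.017111 + 3.074 = 3.0911 kg m^2.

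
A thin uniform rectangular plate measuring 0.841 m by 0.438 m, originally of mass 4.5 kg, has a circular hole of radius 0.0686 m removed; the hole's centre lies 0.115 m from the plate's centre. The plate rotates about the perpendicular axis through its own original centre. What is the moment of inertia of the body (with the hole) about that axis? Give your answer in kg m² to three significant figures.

Unpierced body about its centre: I₀ = (1/12)M(a²+b²) = (1/12)(4.5)[(0.841)² + (0.438)²] = 0.33717 kg m².
The removed disk has mass m = M·πr²/(ab) = (4.5)·π(0.0686)²/(0.841·0.438) = 0.18061 kg (same uniform areal density).
Its moment of inertia about the rotation axis (parallel-axis theorem): I_hole = (1/2)mr² + md² = (1/2)(0.18061)(0.0686)² + (0.18061)(0.115)² = 0.0028135 kg m².
Treating the hole as negative mass, I = I₀ − I_hole = 0.33717 − 0.0028135 = 0.33436 kg m².

0.334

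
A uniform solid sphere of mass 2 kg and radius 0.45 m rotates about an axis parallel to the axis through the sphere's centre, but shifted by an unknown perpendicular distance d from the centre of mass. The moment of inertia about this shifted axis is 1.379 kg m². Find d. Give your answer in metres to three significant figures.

About the centre-of-mass axis, I_cm = (2/5)MR² = (2/5)(2)(0.45)² = 0.162 kg m².
Parallel axis theorem: I = I_cm + Md², so Md² = 1.379 − 0.162 = 1.217 kg m².
d = √(1.217 / 2) = 0.78006 m.

0.780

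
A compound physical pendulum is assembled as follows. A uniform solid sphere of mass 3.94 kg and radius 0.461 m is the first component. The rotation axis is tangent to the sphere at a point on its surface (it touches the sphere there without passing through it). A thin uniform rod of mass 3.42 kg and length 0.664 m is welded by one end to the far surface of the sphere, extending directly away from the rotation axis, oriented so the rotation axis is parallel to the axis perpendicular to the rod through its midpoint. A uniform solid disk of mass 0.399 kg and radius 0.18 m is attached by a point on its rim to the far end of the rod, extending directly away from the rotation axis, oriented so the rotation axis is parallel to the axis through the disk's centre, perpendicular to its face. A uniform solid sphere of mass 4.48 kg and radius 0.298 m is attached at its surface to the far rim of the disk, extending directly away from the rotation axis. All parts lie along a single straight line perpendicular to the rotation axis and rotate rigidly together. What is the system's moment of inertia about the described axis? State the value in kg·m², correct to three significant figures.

30.6

Solid sphere: I_cm = (2/5)MR² = (2/5)(3.94)(0.461)² = 0.33493 kg·m²; centre at d = 0.461 m, so the parallel axis theorem gives I = 0.33493 + (3.94)(0.461)² = 1.1723 kg·m².
Thin rod: I_cm = (1/12)ML² = (1/12)(3.42)(0.664)² = 0.12566 kg·m²; centre at d = 0.461 + 0.461 + 0.332 = 1.254 m, so the parallel axis theorem gives I = 0.12566 + (3.42)(1.254)² = 5.5037 kg·m².
Solid disk: I_cm = (1/2)MR² = (1/2)(0.399)(0.18)² = 0.0064638 kg·m²; centre at d = 0.461 + 0.461 + 0.332 + 0.332 + 0.18 = 1.766 m, so the parallel axis theorem gives I = 0.0064638 + (0.399)(1.766)² = 1.2508 kg·m².
Solid sphere: I_cm = (2/5)MR² = (2/5)(4.48)(0.298)² = 0.15914 kg·m²; centre at d = 0.461 + 0.461 + 0.332 + 0.332 + 0.18 + 0.18 + 0.298 = 2.244 m, so the parallel axis theorem gives I = 0.15914 + (4.48)(2.244)² = 22.718 kg·m².
Total I = 1.1723 + 5.5037 + 1.2508 + 22.718 = 30.645 kg·m².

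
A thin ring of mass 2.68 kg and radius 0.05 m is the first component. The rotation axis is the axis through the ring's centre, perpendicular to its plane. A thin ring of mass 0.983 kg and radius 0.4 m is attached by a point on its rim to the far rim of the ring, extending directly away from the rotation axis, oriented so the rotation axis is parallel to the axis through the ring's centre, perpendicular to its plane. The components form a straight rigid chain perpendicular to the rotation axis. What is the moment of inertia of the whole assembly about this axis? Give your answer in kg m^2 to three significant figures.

Thin ring: I_cm = MR² = (2.68)(0.05)² = 0.0067 kg m^2; axis through the centre, so I = 0.0067 kg m^2.
Thin ring: I_cm = MR² = (0.983)(0.4)² = 0.15728 kg m^2; centre at d = 0.05 + 0.4 = 0.45 m, so I = I_cm + Md² gives I = 0.15728 + (0.983)(0.45)² = 0.35634 kg m^2.
Total I = 0.0067 + 0.35634 = 0.36304 kg m^2.

0.363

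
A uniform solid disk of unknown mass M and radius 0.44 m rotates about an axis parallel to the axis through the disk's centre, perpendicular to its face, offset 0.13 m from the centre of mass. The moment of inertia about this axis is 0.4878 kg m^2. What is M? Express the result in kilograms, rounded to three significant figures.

4.29

I = I_cm + Md² = (1/2)MR² + Md² = M·[0.5·(0.44)² + (0.13)²] = M·0.1137.
So M = 0.4878 / 0.1137 = 4.2902 kg.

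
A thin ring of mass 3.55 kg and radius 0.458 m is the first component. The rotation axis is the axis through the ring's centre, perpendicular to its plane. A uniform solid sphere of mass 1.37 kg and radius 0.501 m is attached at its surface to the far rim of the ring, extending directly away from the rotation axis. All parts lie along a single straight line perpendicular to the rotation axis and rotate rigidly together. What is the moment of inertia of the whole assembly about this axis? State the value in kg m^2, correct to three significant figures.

2.14

Thin ring: I_cm = MR² = (3.55)(0.458)² = 0.74466 kg m^2; axis through the centre, so I = 0.74466 kg m^2.
Solid sphere: I_cm = (2/5)MR² = (2/5)(1.37)(0.501)² = 0.13755 kg m^2; centre at d = 0.458 + 0.501 = 0.959 m, so I = I_cm + Md² gives I = 0.13755 + (1.37)(0.959)² = 1.3975 kg m^2.
Total I = 0.74466 + 1.3975 = 2.1422 kg m^2.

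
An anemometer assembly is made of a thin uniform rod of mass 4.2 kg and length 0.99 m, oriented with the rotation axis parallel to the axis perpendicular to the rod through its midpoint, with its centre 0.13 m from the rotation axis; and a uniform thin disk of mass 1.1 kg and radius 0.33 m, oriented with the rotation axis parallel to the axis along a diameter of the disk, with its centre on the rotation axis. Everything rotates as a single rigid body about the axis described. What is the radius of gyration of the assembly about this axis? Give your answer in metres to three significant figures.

Thin rod: I_cm = (1/12)ML² = (1/12)(4.2)(0.99)² = 0.34303 kg m^2; centre at d = 0.13 m, so the parallel axis theorem gives I = 0.34303 + (4.2)(0.13)² = 0.41402 kg m^2.
Thin disk: I_cm = (1/4)MR² = (1/4)(1.1)(0.33)² = 0.029948 kg m^2; axis through the centre, so I = 0.029948 kg m^2.
Total I = 0.44396 kg m^2; total mass M = 5.3 kg.
k = √(I/M) = √(0.44396/5.3) = 0.28942 m.

0.289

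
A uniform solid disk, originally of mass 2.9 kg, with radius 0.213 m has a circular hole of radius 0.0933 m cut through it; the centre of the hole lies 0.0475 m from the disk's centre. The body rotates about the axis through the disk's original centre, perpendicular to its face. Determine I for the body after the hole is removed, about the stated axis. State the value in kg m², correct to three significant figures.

0.0621

Unpierced body about its centre: I₀ = (1/2)MR² = (1/2)(2.9)(0.213)² = 0.065785 kg m².
The removed disk has mass m = M·(r/R)² = (2.9)(0.0933/0.213)² = 0.55642 kg (same uniform areal density).
Its moment of inertia about the rotation axis (parallel-axis theorem): I_hole = (1/2)mr² + md² = (1/2)(0.55642)(0.0933)² + (0.55642)(0.0475)² = 0.0036772 kg m².
Treating the hole as negative mass, I = I₀ − I_hole = 0.065785 − 0.0036772 = 0.062108 kg m².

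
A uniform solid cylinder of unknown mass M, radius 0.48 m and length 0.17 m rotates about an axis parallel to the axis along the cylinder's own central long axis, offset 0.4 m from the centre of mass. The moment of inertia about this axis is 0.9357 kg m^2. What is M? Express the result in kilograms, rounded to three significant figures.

I = I_cm + Md² = (1/2)MR² + Md² = M·[0.5·(0.48)² + (0.4)²] = M·0.2752.
So M = 0.9357 / 0.2752 = 3.4001 kg.

3.40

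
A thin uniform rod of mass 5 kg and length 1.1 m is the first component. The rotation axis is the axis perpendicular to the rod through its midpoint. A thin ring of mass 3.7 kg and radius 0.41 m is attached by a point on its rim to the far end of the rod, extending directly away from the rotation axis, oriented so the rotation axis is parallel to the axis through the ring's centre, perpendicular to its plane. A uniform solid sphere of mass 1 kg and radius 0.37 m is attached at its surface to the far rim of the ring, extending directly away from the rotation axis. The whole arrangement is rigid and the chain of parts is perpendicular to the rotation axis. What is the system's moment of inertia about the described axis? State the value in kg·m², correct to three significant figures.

7.62

Thin rod: I_cm = (1/12)ML² = (1/12)(5)(1.1)² = 0.50417 kg·m²; axis through the centre, so I = 0.50417 kg·m².
Thin ring: I_cm = MR² = (3.7)(0.41)² = 0.62197 kg·m²; centre at d = 0.55 + 0.41 = 0.96 m, so I = I_cm + Md² gives I = 0.62197 + (3.7)(0.96)² = 4.0319 kg·m².
Solid sphere: I_cm = (2/5)MR² = (2/5)(1)(0.37)² = 0.05476 kg·m²; centre at d = 0.55 + 0.41 + 0.41 + 0.37 = 1.74 m, so I = I_cm + Md² gives I = 0.05476 + (1)(1.74)² = 3.0824 kg·m².
Total I = 0.50417 + 4.0319 + 3.0824 = 7.6184 kg·m².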